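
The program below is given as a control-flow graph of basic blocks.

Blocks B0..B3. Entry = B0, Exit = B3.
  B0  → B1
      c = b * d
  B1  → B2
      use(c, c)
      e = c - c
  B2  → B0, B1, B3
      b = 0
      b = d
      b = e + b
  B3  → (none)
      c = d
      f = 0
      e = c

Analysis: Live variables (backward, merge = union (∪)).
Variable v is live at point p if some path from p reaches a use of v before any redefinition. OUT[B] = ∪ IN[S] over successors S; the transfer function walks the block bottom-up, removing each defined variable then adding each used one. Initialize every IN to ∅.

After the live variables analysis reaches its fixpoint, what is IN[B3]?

Converged values:
  B0:   IN={b, d}   OUT={c, d}
  B1:   IN={c, d}   OUT={c, d, e}
  B2:   IN={c, d, e}   OUT={b, c, d}
  B3:   IN={d}   OUT={}

B3 is the boundary node: OUT[B3] = {}
Applying B3's transfer function to that OUT value gives IN[B3] (row B3 above).

Answer: {d}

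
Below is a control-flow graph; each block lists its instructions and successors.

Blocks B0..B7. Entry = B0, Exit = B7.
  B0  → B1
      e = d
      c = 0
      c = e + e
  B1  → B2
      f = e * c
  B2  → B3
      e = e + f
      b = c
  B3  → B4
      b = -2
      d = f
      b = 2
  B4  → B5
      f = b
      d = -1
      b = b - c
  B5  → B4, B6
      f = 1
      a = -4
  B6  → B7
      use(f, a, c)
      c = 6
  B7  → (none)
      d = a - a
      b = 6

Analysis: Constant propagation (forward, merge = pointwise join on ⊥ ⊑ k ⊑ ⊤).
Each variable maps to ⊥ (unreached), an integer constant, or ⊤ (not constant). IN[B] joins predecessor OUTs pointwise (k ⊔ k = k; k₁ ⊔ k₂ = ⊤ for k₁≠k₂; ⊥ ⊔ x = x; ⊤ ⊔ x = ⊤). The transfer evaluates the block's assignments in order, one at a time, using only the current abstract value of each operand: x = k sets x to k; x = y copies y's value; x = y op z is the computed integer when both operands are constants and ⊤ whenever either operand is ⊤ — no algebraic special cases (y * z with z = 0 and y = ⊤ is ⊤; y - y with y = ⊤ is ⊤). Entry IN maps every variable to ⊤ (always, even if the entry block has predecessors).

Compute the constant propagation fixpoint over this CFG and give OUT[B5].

Fixpoint table:
  B0: | IN=(all ⊤) | OUT=(all ⊤)
  B1: | IN=(all ⊤) | OUT=(all ⊤)
  B2: | IN=(all ⊤) | OUT=(all ⊤)
  B3: | IN=(all ⊤) | OUT={b:2; rest ⊤}
  B4: | IN=(all ⊤) | OUT={d:-1; rest ⊤}
  B5: | IN={d:-1; rest ⊤} | OUT={a:-4, d:-1, f:1; rest ⊤}
  B6: | IN={a:-4, d:-1, f:1; rest ⊤} | OUT={a:-4, c:6, d:-1, f:1; rest ⊤}
  B7: | IN={a:-4, c:6, d:-1, f:1; rest ⊤} | OUT={a:-4, b:6, c:6, d:0, f:1; rest ⊤}

Merge at B5: IN[B5] = OUT[B4] = {a: ⊤, b: ⊤, c: ⊤, d: -1, e: ⊤, f: ⊤}
Applying B5's transfer function to that IN value gives OUT[B5] (row B5 above).

Answer: {a: -4, b: ⊤, c: ⊤, d: -1, e: ⊤, f: 1}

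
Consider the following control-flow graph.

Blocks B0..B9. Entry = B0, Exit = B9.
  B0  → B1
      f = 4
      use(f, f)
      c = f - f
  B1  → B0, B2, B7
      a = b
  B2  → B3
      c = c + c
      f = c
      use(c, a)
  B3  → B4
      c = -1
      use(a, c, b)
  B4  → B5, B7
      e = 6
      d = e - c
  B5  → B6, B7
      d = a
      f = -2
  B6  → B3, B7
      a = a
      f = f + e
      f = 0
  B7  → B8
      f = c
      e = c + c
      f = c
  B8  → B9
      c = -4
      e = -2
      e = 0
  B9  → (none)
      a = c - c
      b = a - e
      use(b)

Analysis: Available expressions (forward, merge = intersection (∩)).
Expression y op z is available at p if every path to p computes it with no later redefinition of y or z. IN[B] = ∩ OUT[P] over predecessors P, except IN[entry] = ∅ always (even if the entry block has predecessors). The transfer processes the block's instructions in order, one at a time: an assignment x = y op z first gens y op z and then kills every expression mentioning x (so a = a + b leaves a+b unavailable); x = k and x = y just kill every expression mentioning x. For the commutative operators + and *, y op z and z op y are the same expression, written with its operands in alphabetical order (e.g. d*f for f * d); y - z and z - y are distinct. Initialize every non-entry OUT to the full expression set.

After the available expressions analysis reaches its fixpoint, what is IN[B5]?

Answer: {e-c}

Trace:
Per-block solution:
  B0: | IN={} | OUT={f-f}
  B1: | IN={f-f} | OUT={f-f}
  B2: | IN={f-f} | OUT={}
  B3: | IN={} | OUT={}
  B4: | IN={} | OUT={e-c}
  B5: | IN={e-c} | OUT={e-c}
  B6: | IN={e-c} | OUT={e-c}
  B7: | IN={} | OUT={c+c}
  B8: | IN={c+c} | OUT={}
  B9: | IN={} | OUT={a-e, c-c}

Merge at B5: IN[B5] = OUT[B4] = {e-c}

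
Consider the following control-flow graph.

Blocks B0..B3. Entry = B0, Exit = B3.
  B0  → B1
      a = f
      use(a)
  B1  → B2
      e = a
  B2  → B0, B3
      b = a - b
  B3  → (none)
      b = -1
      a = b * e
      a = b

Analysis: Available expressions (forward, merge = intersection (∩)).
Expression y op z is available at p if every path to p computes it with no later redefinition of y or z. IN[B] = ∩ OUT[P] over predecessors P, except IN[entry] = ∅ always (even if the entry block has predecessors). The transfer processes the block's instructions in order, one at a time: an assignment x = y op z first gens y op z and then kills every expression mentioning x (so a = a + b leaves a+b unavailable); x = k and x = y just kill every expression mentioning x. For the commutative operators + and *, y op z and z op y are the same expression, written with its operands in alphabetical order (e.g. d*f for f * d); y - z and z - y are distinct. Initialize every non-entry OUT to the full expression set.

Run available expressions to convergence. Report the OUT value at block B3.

Answer: {b*e}

Trace:
Fixpoint table:
  B0: | IN={} | OUT={}
  B1: | IN={} | OUT={}
  B2: | IN={} | OUT={}
  B3: | IN={} | OUT={b*e}

Merge at B3: IN[B3] = OUT[B2] = {}
Applying B3's transfer function to that IN value gives OUT[B3] (row B3 above).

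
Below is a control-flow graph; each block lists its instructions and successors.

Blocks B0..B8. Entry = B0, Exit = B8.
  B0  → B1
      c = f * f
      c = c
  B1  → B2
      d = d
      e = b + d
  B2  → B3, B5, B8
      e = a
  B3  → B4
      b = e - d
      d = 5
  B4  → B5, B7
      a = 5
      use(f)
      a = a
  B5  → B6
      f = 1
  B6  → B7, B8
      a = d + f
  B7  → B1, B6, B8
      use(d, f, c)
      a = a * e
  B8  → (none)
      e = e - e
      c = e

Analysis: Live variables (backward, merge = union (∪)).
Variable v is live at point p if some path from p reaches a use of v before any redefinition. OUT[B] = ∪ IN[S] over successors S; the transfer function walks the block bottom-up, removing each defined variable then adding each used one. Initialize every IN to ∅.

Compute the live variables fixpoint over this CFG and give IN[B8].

Converged values:
  B0:  IN={a, b, d, f}  OUT={a, b, c, d, f}
  B1:  IN={a, b, c, d, f}  OUT={a, b, c, d, f}
  B2:  IN={a, b, c, d, f}  OUT={b, c, d, e, f}
  B3:  IN={c, d, e, f}  OUT={b, c, d, e, f}
  B4:  IN={b, c, d, e, f}  OUT={a, b, c, d, e, f}
  B5:  IN={b, c, d, e}  OUT={b, c, d, e, f}
  B6:  IN={b, c, d, e, f}  OUT={a, b, c, d, e, f}
  B7:  IN={a, b, c, d, e, f}  OUT={a, b, c, d, e, f}
  B8:  IN={e}  OUT={}

B8 is the boundary node: OUT[B8] = {}
Applying B8's transfer function to that OUT value gives IN[B8] (row B8 above).

Answer: {e}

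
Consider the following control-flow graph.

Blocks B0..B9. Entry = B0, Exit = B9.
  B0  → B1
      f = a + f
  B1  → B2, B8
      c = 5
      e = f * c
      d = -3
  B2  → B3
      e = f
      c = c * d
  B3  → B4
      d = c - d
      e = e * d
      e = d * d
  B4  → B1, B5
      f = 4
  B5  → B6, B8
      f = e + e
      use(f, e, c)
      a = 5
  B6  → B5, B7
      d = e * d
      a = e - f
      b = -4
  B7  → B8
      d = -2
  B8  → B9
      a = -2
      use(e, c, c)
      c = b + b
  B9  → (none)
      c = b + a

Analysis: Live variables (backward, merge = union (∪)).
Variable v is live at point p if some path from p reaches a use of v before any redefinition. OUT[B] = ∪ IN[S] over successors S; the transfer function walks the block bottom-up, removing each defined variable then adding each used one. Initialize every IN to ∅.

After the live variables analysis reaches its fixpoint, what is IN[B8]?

Answer: {b, c, e}

Derivation:
Converged values:
  B0: | IN={a, b, f} | OUT={b, f}
  B1: | IN={b, f} | OUT={b, c, d, e, f}
  B2: | IN={b, c, d, f} | OUT={b, c, d, e}
  B3: | IN={b, c, d, e} | OUT={b, c, d, e}
  B4: | IN={b, c, d, e} | OUT={b, c, d, e, f}
  B5: | IN={b, c, d, e} | OUT={b, c, d, e, f}
  B6: | IN={c, d, e, f} | OUT={b, c, d, e}
  B7: | IN={b, c, e} | OUT={b, c, e}
  B8: | IN={b, c, e} | OUT={a, b}
  B9: | IN={a, b} | OUT={}

Merge at B8: OUT[B8] = IN[B9] = {a, b}
Applying B8's transfer function to that OUT value gives IN[B8] (row B8 above).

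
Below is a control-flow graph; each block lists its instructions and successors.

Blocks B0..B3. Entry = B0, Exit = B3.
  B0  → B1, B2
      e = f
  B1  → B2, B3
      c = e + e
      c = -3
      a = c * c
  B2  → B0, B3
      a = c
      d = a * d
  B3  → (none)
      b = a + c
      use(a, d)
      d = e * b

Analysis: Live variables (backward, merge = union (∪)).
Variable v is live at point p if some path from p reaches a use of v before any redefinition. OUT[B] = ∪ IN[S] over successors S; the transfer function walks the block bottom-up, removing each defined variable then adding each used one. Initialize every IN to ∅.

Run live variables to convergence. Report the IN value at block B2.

Answer: {c, d, e, f}

Trace:
Per-block solution:
  B0: | IN={c, d, f} | OUT={c, d, e, f}
  B1: | IN={d, e, f} | OUT={a, c, d, e, f}
  B2: | IN={c, d, e, f} | OUT={a, c, d, e, f}
  B3: | IN={a, c, d, e} | OUT={}

Merge at B2: OUT[B2] = IN[B0] ⊔ IN[B3] = {a, c, d, e, f}
Applying B2's transfer function to that OUT value gives IN[B2] (row B2 above).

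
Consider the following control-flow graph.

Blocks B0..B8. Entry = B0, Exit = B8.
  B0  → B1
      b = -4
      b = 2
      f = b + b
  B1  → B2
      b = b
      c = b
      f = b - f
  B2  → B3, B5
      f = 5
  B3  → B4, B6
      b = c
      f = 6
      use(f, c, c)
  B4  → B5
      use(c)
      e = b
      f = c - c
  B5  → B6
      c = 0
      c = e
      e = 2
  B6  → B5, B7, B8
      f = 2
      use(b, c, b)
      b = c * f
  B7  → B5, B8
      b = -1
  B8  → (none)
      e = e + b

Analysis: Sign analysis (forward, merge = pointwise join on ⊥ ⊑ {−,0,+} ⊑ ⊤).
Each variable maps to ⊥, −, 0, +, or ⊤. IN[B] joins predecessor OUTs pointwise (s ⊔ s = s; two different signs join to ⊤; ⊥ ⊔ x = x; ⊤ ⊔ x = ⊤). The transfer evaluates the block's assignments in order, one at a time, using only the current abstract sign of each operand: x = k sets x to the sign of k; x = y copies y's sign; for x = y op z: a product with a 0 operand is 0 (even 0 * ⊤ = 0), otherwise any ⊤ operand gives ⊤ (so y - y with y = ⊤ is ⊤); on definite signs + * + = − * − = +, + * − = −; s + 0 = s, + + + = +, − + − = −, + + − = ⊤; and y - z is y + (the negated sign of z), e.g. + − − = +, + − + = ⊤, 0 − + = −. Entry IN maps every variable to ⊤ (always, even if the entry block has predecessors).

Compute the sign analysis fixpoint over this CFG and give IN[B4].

Per-block solution:
  B0: | IN=(all ⊤) | OUT={b:+, f:+; rest ⊤}
  B1: | IN={b:+, f:+; rest ⊤} | OUT={b:+, c:+; rest ⊤}
  B2: | IN={b:+, c:+; rest ⊤} | OUT={b:+, c:+, f:+; rest ⊤}
  B3: | IN={b:+, c:+, f:+; rest ⊤} | OUT={b:+, c:+, f:+; rest ⊤}
  B4: | IN={b:+, c:+, f:+; rest ⊤} | OUT={b:+, c:+, e:+; rest ⊤}
  B5: | IN=(all ⊤) | OUT={e:+; rest ⊤}
  B6: | IN=(all ⊤) | OUT={f:+; rest ⊤}
  B7: | IN={f:+; rest ⊤} | OUT={b:-, f:+; rest ⊤}
  B8: | IN={f:+; rest ⊤} | OUT={f:+; rest ⊤}

Merge at B4: IN[B4] = OUT[B3] = {a: ⊤, b: +, c: +, d: ⊤, e: ⊤, f: +}

Answer: {a: ⊤, b: +, c: +, d: ⊤, e: ⊤, f: +}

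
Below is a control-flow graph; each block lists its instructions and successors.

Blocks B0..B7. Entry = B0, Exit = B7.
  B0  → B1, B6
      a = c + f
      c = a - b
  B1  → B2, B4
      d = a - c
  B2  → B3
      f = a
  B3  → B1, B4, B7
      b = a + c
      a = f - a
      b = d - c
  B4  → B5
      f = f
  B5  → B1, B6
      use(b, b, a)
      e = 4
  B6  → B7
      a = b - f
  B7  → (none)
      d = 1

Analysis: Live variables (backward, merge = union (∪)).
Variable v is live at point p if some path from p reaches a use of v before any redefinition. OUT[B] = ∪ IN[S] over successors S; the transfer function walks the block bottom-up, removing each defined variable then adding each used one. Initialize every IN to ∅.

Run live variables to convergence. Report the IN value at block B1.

Converged values:
  B0: | IN={b, c, f} | OUT={a, b, c, f}
  B1: | IN={a, b, c, f} | OUT={a, b, c, d, f}
  B2: | IN={a, c, d} | OUT={a, c, d, f}
  B3: | IN={a, c, d, f} | OUT={a, b, c, f}
  B4: | IN={a, b, c, f} | OUT={a, b, c, f}
  B5: | IN={a, b, c, f} | OUT={a, b, c, f}
  B6: | IN={b, f} | OUT={}
  B7: | IN={} | OUT={}

Merge at B1: OUT[B1] = IN[B2] ⊔ IN[B4] = {a, b, c, d, f}
Applying B1's transfer function to that OUT value gives IN[B1] (row B1 above).

Answer: {a, b, c, f}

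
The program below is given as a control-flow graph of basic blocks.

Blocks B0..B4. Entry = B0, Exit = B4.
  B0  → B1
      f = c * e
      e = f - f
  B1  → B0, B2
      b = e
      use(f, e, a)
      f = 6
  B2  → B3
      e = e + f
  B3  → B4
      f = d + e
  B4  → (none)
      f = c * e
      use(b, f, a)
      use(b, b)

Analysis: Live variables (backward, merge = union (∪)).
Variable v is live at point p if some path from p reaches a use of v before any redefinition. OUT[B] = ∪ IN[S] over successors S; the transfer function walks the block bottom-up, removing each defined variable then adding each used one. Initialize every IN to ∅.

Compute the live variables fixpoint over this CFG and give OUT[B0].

Converged values:
  B0: | IN={a, c, d, e} | OUT={a, c, d, e, f}
  B1: | IN={a, c, d, e, f} | OUT={a, b, c, d, e, f}
  B2: | IN={a, b, c, d, e, f} | OUT={a, b, c, d, e}
  B3: | IN={a, b, c, d, e} | OUT={a, b, c, e}
  B4: | IN={a, b, c, e} | OUT={}

Merge at B0: OUT[B0] = IN[B1] = {a, c, d, e, f}

Answer: {a, c, d, e, f}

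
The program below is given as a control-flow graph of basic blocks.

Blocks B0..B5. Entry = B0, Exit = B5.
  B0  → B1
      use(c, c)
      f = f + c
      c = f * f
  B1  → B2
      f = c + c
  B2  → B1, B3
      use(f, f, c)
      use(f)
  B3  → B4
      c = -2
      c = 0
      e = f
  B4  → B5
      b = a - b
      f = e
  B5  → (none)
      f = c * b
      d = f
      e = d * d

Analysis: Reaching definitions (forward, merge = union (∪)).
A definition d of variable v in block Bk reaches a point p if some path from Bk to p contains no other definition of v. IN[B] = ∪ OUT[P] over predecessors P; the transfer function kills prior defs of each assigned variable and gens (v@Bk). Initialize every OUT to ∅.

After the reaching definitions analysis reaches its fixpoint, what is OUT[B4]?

Fixpoint table:
  B0:  IN={}  OUT={c@B0, f@B0}
  B1:  IN={c@B0, f@B0, f@B1}  OUT={c@B0, f@B1}
  B2:  IN={c@B0, f@B1}  OUT={c@B0, f@B1}
  B3:  IN={c@B0, f@B1}  OUT={c@B3, e@B3, f@B1}
  B4:  IN={c@B3, e@B3, f@B1}  OUT={b@B4, c@B3, e@B3, f@B4}
  B5:  IN={b@B4, c@B3, e@B3, f@B4}  OUT={b@B4, c@B3, d@B5, e@B5, f@B5}

Merge at B4: IN[B4] = OUT[B3] = {c@B3, e@B3, f@B1}
Applying B4's transfer function to that IN value gives OUT[B4] (row B4 above).

Answer: {b@B4, c@B3, e@B3, f@B4}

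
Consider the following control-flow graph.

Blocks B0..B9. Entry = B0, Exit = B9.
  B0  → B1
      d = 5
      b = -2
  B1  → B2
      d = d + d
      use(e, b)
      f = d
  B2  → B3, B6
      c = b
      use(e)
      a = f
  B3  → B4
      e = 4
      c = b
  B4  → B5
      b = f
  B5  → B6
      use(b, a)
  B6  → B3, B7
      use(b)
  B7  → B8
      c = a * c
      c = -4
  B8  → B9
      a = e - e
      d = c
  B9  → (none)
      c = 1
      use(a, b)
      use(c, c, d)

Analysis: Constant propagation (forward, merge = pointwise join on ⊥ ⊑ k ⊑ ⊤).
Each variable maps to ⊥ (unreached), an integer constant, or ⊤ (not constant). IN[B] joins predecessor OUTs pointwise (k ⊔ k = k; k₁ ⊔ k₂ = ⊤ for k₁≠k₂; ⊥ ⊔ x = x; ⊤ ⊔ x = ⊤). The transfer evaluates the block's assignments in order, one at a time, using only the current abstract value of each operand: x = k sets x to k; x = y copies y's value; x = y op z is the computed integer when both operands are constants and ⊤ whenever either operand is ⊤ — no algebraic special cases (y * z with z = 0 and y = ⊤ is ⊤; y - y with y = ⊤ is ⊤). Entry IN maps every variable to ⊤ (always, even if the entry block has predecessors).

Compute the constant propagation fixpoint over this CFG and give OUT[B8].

Answer: {a: ⊤, b: ⊤, c: -4, d: -4, e: ⊤, f: 10}

Derivation:
Fixpoint table:
  B0: | IN=(all ⊤) | OUT={b:-2, d:5; rest ⊤}
  B1: | IN={b:-2, d:5; rest ⊤} | OUT={b:-2, d:10, f:10; rest ⊤}
  B2: | IN={b:-2, d:10, f:10; rest ⊤} | OUT={a:10, b:-2, c:-2, d:10, f:10; rest ⊤}
  B3: | IN={a:10, d:10, f:10; rest ⊤} | OUT={a:10, d:10, e:4, f:10; rest ⊤}
  B4: | IN={a:10, d:10, e:4, f:10; rest ⊤} | OUT={a:10, b:10, d:10, e:4, f:10; rest ⊤}
  B5: | IN={a:10, b:10, d:10, e:4, f:10; rest ⊤} | OUT={a:10, b:10, d:10, e:4, f:10; rest ⊤}
  B6: | IN={a:10, d:10, f:10; rest ⊤} | OUT={a:10, d:10, f:10; rest ⊤}
  B7: | IN={a:10, d:10, f:10; rest ⊤} | OUT={a:10, c:-4, d:10, f:10; rest ⊤}
  B8: | IN={a:10, c:-4, d:10, f:10; rest ⊤} | OUT={c:-4, d:-4, f:10; rest ⊤}
  B9: | IN={c:-4, d:-4, f:10; rest ⊤} | OUT={c:1, d:-4, f:10; rest ⊤}

Merge at B8: IN[B8] = OUT[B7] = {a: 10, b: ⊤, c: -4, d: 10, e: ⊤, f: 10}
Applying B8's transfer function to that IN value gives OUT[B8] (row B8 above).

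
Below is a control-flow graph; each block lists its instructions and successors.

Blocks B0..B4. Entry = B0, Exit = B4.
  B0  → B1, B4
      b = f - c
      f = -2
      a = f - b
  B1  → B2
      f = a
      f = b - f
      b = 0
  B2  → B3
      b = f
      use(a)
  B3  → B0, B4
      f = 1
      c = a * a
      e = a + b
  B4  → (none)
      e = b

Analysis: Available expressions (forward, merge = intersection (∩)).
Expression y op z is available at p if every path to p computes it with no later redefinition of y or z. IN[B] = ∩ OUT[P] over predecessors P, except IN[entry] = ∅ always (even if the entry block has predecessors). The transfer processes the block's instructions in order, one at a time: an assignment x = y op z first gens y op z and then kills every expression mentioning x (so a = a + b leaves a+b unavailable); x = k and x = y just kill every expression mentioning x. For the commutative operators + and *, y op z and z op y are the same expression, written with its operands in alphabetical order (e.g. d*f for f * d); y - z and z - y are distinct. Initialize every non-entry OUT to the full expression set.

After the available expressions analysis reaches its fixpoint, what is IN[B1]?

Answer: {f-b}

Trace:
Converged values:
  B0:   IN={}   OUT={f-b}
  B1:   IN={f-b}   OUT={}
  B2:   IN={}   OUT={}
  B3:   IN={}   OUT={a*a, a+b}
  B4:   IN={}   OUT={}

Merge at B1: IN[B1] = OUT[B0] = {f-b}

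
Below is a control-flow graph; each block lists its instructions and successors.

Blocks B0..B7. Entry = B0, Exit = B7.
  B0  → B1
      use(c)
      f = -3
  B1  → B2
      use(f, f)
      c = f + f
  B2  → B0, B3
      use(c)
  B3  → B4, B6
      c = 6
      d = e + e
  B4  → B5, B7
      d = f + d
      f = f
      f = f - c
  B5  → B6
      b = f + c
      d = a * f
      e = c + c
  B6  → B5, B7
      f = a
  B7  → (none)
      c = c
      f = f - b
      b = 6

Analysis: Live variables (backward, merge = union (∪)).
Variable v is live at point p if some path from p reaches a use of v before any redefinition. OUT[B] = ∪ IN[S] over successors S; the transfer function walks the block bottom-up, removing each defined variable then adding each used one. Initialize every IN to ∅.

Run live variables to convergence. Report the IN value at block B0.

Answer: {a, b, c, e}

Working:
Fixpoint table:
  B0:   IN={a, b, c, e}   OUT={a, b, e, f}
  B1:   IN={a, b, e, f}   OUT={a, b, c, e, f}
  B2:   IN={a, b, c, e, f}   OUT={a, b, c, e, f}
  B3:   IN={a, b, e, f}   OUT={a, b, c, d, f}
  B4:   IN={a, b, c, d, f}   OUT={a, b, c, f}
  B5:   IN={a, c, f}   OUT={a, b, c}
  B6:   IN={a, b, c}   OUT={a, b, c, f}
  B7:   IN={b, c, f}   OUT={}

Merge at B0: OUT[B0] = IN[B1] = {a, b, e, f}
Applying B0's transfer function to that OUT value gives IN[B0] (row B0 above).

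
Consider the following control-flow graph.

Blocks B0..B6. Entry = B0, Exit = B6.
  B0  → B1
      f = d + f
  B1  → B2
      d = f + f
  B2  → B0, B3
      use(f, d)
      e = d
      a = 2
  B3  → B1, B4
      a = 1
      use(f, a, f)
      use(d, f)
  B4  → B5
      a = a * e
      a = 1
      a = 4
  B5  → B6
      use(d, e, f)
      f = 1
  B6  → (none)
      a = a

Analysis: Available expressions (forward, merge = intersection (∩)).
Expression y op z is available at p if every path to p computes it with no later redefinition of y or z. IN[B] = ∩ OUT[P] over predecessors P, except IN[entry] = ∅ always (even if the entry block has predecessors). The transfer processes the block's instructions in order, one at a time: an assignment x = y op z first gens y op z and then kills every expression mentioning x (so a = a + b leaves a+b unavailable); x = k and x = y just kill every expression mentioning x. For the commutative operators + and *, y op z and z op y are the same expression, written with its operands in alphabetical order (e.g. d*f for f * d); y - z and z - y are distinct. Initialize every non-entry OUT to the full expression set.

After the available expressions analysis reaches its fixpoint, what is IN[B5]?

Fixpoint table:
  B0: | IN={} | OUT={}
  B1: | IN={} | OUT={f+f}
  B2: | IN={f+f} | OUT={f+f}
  B3: | IN={f+f} | OUT={f+f}
  B4: | IN={f+f} | OUT={f+f}
  B5: | IN={f+f} | OUT={}
  B6: | IN={} | OUT={}

Merge at B5: IN[B5] = OUT[B4] = {f+f}

Answer: {f+f}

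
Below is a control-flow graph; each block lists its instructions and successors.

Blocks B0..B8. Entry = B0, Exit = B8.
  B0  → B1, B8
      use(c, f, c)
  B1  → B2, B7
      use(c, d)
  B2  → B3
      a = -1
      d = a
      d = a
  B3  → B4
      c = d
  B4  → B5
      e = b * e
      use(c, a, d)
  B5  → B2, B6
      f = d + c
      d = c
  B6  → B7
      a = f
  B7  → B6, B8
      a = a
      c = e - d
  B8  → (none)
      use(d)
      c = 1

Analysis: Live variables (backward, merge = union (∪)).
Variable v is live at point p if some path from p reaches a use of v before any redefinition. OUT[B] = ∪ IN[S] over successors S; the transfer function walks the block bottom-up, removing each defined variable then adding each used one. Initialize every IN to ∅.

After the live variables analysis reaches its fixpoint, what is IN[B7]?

Answer: {a, d, e, f}

Trace:
Converged values:
  B0: | IN={a, b, c, d, e, f} | OUT={a, b, c, d, e, f}
  B1: | IN={a, b, c, d, e, f} | OUT={a, b, d, e, f}
  B2: | IN={b, e} | OUT={a, b, d, e}
  B3: | IN={a, b, d, e} | OUT={a, b, c, d, e}
  B4: | IN={a, b, c, d, e} | OUT={b, c, d, e}
  B5: | IN={b, c, d, e} | OUT={b, d, e, f}
  B6: | IN={d, e, f} | OUT={a, d, e, f}
  B7: | IN={a, d, e, f} | OUT={d, e, f}
  B8: | IN={d} | OUT={}

Merge at B7: OUT[B7] = IN[B6] ⊔ IN[B8] = {d, e, f}
Applying B7's transfer function to that OUT value gives IN[B7] (row B7 above).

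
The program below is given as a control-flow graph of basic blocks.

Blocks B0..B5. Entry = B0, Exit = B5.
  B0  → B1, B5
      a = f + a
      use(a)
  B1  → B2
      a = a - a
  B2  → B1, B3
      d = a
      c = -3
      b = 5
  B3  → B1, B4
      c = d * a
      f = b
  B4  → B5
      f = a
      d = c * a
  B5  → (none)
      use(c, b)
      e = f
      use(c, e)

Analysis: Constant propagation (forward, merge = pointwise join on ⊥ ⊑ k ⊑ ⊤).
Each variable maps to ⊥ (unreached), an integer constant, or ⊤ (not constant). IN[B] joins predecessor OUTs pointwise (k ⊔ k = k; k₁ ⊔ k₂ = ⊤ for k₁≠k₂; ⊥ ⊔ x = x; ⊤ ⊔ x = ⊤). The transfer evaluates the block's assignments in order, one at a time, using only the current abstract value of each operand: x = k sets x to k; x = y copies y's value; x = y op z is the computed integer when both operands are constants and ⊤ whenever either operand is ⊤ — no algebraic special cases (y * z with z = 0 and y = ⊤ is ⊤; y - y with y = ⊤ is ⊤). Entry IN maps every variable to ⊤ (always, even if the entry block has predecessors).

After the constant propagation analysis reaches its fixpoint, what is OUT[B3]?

Fixpoint table:
  B0: | IN=(all ⊤) | OUT=(all ⊤)
  B1: | IN=(all ⊤) | OUT=(all ⊤)
  B2: | IN=(all ⊤) | OUT={b:5, c:-3; rest ⊤}
  B3: | IN={b:5, c:-3; rest ⊤} | OUT={b:5, f:5; rest ⊤}
  B4: | IN={b:5, f:5; rest ⊤} | OUT={b:5; rest ⊤}
  B5: | IN=(all ⊤) | OUT=(all ⊤)

Merge at B3: IN[B3] = OUT[B2] = {a: ⊤, b: 5, c: -3, d: ⊤, e: ⊤, f: ⊤}
Applying B3's transfer function to that IN value gives OUT[B3] (row B3 above).

Answer: {a: ⊤, b: 5, c: ⊤, d: ⊤, e: ⊤, f: 5}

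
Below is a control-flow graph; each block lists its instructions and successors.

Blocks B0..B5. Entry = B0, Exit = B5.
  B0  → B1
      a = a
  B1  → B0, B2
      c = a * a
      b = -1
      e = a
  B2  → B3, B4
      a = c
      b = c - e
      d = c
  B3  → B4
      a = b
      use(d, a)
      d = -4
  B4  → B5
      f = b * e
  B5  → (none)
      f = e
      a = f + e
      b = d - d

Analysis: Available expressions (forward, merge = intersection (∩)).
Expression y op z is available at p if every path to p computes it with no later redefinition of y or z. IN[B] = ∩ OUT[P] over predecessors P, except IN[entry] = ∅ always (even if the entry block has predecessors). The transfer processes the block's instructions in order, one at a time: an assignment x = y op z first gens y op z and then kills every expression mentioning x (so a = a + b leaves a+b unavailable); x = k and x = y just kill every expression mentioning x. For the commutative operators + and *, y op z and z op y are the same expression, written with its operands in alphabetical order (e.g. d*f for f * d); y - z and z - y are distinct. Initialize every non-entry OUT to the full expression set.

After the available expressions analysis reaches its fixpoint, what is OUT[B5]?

Per-block solution:
  B0:   IN={}   OUT={}
  B1:   IN={}   OUT={a*a}
  B2:   IN={a*a}   OUT={c-e}
  B3:   IN={c-e}   OUT={c-e}
  B4:   IN={c-e}   OUT={b*e, c-e}
  B5:   IN={b*e, c-e}   OUT={c-e, d-d, e+f}

Merge at B5: IN[B5] = OUT[B4] = {b*e, c-e}
Applying B5's transfer function to that IN value gives OUT[B5] (row B5 above).

Answer: {c-e, d-d, e+f}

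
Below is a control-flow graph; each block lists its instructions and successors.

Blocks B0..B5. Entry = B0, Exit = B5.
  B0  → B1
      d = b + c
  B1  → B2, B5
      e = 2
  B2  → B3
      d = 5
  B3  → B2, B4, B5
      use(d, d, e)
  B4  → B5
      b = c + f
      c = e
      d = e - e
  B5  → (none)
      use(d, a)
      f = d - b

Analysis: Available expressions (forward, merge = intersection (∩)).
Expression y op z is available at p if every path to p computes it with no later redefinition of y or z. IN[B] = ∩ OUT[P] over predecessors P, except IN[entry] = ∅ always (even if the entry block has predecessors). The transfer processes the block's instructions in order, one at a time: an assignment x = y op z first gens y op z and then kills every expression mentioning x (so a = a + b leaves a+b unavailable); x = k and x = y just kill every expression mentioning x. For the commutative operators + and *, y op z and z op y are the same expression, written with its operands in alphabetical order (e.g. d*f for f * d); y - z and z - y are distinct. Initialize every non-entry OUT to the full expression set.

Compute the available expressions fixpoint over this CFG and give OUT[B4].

Fixpoint table:
  B0:   IN={}   OUT={b+c}
  B1:   IN={b+c}   OUT={b+c}
  B2:   IN={b+c}   OUT={b+c}
  B3:   IN={b+c}   OUT={b+c}
  B4:   IN={b+c}   OUT={e-e}
  B5:   IN={}   OUT={d-b}

Merge at B4: IN[B4] = OUT[B3] = {b+c}
Applying B4's transfer function to that IN value gives OUT[B4] (row B4 above).

Answer: {e-e}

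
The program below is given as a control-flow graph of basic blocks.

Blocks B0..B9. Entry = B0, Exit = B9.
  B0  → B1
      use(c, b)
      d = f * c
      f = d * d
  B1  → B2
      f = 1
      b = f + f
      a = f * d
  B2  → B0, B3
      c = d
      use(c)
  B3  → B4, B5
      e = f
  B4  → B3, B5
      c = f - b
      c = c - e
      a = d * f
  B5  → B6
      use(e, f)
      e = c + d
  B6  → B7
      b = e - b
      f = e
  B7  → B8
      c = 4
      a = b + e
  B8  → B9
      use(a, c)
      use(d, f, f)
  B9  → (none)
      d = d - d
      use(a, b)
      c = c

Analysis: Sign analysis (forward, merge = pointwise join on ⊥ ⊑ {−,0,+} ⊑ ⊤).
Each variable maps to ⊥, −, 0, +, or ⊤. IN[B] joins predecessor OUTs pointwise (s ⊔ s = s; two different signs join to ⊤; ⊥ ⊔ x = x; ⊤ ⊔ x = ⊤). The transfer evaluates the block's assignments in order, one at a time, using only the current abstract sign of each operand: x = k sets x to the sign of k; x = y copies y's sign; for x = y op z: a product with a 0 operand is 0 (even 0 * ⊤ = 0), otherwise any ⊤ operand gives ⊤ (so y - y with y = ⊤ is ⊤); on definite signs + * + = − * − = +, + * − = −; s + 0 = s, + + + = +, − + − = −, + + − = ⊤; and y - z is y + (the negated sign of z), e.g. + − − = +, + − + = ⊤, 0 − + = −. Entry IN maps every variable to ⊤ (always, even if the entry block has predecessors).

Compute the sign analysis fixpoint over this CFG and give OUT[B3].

Per-block solution:
  B0:  IN=(all ⊤)  OUT=(all ⊤)
  B1:  IN=(all ⊤)  OUT={b:+, f:+; rest ⊤}
  B2:  IN={b:+, f:+; rest ⊤}  OUT={b:+, f:+; rest ⊤}
  B3:  IN={b:+, f:+; rest ⊤}  OUT={b:+, e:+, f:+; rest ⊤}
  B4:  IN={b:+, e:+, f:+; rest ⊤}  OUT={b:+, e:+, f:+; rest ⊤}
  B5:  IN={b:+, e:+, f:+; rest ⊤}  OUT={b:+, f:+; rest ⊤}
  B6:  IN={b:+, f:+; rest ⊤}  OUT=(all ⊤)
  B7:  IN=(all ⊤)  OUT={c:+; rest ⊤}
  B8:  IN={c:+; rest ⊤}  OUT={c:+; rest ⊤}
  B9:  IN={c:+; rest ⊤}  OUT={c:+; rest ⊤}

Merge at B3: IN[B3] = OUT[B2] ⊔ OUT[B4] = {a: ⊤, b: +, c: ⊤, d: ⊤, e: ⊤, f: +}
Applying B3's transfer function to that IN value gives OUT[B3] (row B3 above).

Answer: {a: ⊤, b: +, c: ⊤, d: ⊤, e: +, f: +}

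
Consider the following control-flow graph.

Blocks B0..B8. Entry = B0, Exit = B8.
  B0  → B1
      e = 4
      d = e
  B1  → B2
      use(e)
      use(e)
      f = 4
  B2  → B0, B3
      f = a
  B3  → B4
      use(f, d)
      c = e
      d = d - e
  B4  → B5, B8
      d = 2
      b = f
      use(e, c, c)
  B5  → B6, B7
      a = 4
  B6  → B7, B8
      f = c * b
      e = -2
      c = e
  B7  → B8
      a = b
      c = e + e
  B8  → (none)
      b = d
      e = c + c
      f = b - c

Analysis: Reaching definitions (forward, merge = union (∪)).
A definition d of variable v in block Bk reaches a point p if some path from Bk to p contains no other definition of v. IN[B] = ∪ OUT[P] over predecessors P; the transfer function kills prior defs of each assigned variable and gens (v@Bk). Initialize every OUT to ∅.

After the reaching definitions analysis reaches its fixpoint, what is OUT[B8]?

Fixpoint table:
  B0:   IN={d@B0, e@B0, f@B2}   OUT={d@B0, e@B0, f@B2}
  B1:   IN={d@B0, e@B0, f@B2}   OUT={d@B0, e@B0, f@B1}
  B2:   IN={d@B0, e@B0, f@B1}   OUT={d@B0, e@B0, f@B2}
  B3:   IN={d@B0, e@B0, f@B2}   OUT={c@B3, d@B3, e@B0, f@B2}
  B4:   IN={c@B3, d@B3, e@B0, f@B2}   OUT={b@B4, c@B3, d@B4, e@B0, f@B2}
  B5:   IN={b@B4, c@B3, d@B4, e@B0, f@B2}   OUT={a@B5, b@B4, c@B3, d@B4, e@B0, f@B2}
  B6:   IN={a@B5, b@B4, c@B3, d@B4, e@B0, f@B2}   OUT={a@B5, b@B4, c@B6, d@B4, e@B6, f@B6}
  B7:   IN={a@B5, b@B4, c@B3, c@B6, d@B4, e@B0, e@B6, f@B2, f@B6}   OUT={a@B7, b@B4, c@B7, d@B4, e@B0, e@B6, f@B2, f@B6}
  B8:   IN={a@B5, a@B7, b@B4, c@B3, c@B6, c@B7, d@B4, e@B0, e@B6, f@B2, f@B6}   OUT={a@B5, a@B7, b@B8, c@B3, c@B6, c@B7, d@B4, e@B8, f@B8}

Merge at B8: IN[B8] = OUT[B4] ⊔ OUT[B6] ⊔ OUT[B7] = {a@B5, a@B7, b@B4, c@B3, c@B6, c@B7, d@B4, e@B0, e@B6, f@B2, f@B6}
Applying B8's transfer function to that IN value gives OUT[B8] (row B8 above).

Answer: {a@B5, a@B7, b@B8, c@B3, c@B6, c@B7, d@B4, e@B8, f@B8}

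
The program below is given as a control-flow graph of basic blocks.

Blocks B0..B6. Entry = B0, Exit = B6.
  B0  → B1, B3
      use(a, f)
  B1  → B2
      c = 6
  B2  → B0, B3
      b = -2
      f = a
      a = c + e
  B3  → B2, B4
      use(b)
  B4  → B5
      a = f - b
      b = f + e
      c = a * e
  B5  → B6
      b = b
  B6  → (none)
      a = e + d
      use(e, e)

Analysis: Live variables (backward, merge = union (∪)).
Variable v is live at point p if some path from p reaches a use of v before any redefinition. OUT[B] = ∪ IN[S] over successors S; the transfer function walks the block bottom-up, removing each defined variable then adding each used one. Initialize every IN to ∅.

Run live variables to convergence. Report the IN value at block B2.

Answer: {a, c, d, e}

Trace:
Per-block solution:
  B0: | IN={a, b, c, d, e, f} | OUT={a, b, c, d, e, f}
  B1: | IN={a, d, e} | OUT={a, c, d, e}
  B2: | IN={a, c, d, e} | OUT={a, b, c, d, e, f}
  B3: | IN={a, b, c, d, e, f} | OUT={a, b, c, d, e, f}
  B4: | IN={b, d, e, f} | OUT={b, d, e}
  B5: | IN={b, d, e} | OUT={d, e}
  B6: | IN={d, e} | OUT={}

Merge at B2: OUT[B2] = IN[B0] ⊔ IN[B3] = {a, b, c, d, e, f}
Applying B2's transfer function to that OUT value gives IN[B2] (row B2 above).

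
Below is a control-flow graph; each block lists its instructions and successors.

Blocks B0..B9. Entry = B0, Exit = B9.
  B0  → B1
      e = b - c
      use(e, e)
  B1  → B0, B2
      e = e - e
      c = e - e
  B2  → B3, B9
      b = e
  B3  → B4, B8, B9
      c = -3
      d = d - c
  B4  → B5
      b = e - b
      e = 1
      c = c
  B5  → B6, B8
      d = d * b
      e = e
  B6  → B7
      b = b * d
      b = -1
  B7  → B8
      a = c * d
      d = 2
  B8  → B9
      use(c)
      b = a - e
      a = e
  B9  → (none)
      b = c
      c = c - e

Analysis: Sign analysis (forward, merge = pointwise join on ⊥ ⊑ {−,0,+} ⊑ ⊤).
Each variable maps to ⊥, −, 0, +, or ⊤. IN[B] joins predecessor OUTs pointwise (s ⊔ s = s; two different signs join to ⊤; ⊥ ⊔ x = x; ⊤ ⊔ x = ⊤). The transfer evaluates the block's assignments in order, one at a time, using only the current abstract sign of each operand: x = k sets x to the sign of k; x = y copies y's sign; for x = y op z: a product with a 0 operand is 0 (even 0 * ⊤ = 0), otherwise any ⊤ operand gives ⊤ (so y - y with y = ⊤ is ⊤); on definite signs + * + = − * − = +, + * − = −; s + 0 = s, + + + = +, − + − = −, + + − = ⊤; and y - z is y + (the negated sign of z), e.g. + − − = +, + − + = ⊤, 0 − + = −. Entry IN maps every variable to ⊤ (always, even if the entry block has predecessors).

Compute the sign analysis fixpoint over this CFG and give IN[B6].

Answer: {a: ⊤, b: ⊤, c: -, d: ⊤, e: +, f: ⊤}

Trace:
Per-block solution:
  B0:  IN=(all ⊤)  OUT=(all ⊤)
  B1:  IN=(all ⊤)  OUT=(all ⊤)
  B2:  IN=(all ⊤)  OUT=(all ⊤)
  B3:  IN=(all ⊤)  OUT={c:-; rest ⊤}
  B4:  IN={c:-; rest ⊤}  OUT={c:-, e:+; rest ⊤}
  B5:  IN={c:-, e:+; rest ⊤}  OUT={c:-, e:+; rest ⊤}
  B6:  IN={c:-, e:+; rest ⊤}  OUT={b:-, c:-, e:+; rest ⊤}
  B7:  IN={b:-, c:-, e:+; rest ⊤}  OUT={b:-, c:-, d:+, e:+; rest ⊤}
  B8:  IN={c:-; rest ⊤}  OUT={c:-; rest ⊤}
  B9:  IN=(all ⊤)  OUT=(all ⊤)

Merge at B6: IN[B6] = OUT[B5] = {a: ⊤, b: ⊤, c: -, d: ⊤, e: +, f: ⊤}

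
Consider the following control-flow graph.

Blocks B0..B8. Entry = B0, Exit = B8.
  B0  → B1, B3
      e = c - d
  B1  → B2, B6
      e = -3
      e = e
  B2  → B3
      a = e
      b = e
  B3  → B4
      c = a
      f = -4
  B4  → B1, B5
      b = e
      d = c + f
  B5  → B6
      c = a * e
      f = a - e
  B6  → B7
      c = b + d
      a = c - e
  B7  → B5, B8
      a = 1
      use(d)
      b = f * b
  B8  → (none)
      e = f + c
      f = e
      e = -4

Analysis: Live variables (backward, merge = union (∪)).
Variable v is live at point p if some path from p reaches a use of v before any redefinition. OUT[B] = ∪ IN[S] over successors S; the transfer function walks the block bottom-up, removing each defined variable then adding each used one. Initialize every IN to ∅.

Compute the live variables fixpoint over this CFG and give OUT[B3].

Per-block solution:
  B0: | IN={a, b, c, d, f} | OUT={a, b, d, e, f}
  B1: | IN={b, d, f} | OUT={b, d, e, f}
  B2: | IN={e} | OUT={a, e}
  B3: | IN={a, e} | OUT={a, c, e, f}
  B4: | IN={a, c, e, f} | OUT={a, b, d, e, f}
  B5: | IN={a, b, d, e} | OUT={b, d, e, f}
  B6: | IN={b, d, e, f} | OUT={b, c, d, e, f}
  B7: | IN={b, c, d, e, f} | OUT={a, b, c, d, e, f}
  B8: | IN={c, f} | OUT={}

Merge at B3: OUT[B3] = IN[B4] = {a, c, e, f}

Answer: {a, c, e, f}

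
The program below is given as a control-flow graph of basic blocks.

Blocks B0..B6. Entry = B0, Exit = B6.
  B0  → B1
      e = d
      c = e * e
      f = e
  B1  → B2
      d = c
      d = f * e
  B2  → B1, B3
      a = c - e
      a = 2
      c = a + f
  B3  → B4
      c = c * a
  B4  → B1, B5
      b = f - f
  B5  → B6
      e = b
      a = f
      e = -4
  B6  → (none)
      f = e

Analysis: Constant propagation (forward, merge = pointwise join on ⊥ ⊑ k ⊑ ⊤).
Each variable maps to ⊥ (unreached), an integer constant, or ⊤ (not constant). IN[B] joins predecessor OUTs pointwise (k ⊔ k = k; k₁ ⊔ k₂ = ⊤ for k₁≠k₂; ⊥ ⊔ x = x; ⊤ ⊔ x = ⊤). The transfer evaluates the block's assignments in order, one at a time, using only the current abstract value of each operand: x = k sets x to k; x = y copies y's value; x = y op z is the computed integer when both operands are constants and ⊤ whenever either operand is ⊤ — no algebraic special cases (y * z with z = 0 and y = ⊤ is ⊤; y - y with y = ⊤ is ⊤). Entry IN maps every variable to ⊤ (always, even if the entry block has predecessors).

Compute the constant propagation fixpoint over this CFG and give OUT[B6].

Answer: {a: ⊤, b: ⊤, c: ⊤, d: ⊤, e: -4, f: -4}

Derivation:
Fixpoint table:
  B0:  IN=(all ⊤)  OUT=(all ⊤)
  B1:  IN=(all ⊤)  OUT=(all ⊤)
  B2:  IN=(all ⊤)  OUT={a:2; rest ⊤}
  B3:  IN={a:2; rest ⊤}  OUT={a:2; rest ⊤}
  B4:  IN={a:2; rest ⊤}  OUT={a:2; rest ⊤}
  B5:  IN={a:2; rest ⊤}  OUT={e:-4; rest ⊤}
  B6:  IN={e:-4; rest ⊤}  OUT={e:-4, f:-4; rest ⊤}

Merge at B6: IN[B6] = OUT[B5] = {a: ⊤, b: ⊤, c: ⊤, d: ⊤, e: -4, f: ⊤}
Applying B6's transfer function to that IN value gives OUT[B6] (row B6 above).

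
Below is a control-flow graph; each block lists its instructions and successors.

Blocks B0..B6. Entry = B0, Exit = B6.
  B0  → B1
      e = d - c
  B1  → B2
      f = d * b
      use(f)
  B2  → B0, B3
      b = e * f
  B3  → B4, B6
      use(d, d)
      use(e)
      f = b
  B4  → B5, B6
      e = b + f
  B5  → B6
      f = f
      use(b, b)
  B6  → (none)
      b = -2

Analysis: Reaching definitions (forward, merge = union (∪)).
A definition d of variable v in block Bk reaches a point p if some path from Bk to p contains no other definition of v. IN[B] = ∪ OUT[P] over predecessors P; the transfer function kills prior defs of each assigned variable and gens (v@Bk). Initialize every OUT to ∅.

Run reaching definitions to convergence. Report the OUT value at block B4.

Answer: {b@B2, e@B4, f@B3}

Working:
Per-block solution:
  B0: | IN={b@B2, e@B0, f@B1} | OUT={b@B2, e@B0, f@B1}
  B1: | IN={b@B2, e@B0, f@B1} | OUT={b@B2, e@B0, f@B1}
  B2: | IN={b@B2, e@B0, f@B1} | OUT={b@B2, e@B0, f@B1}
  B3: | IN={b@B2, e@B0, f@B1} | OUT={b@B2, e@B0, f@B3}
  B4: | IN={b@B2, e@B0, f@B3} | OUT={b@B2, e@B4, f@B3}
  B5: | IN={b@B2, e@B4, f@B3} | OUT={b@B2, e@B4, f@B5}
  B6: | IN={b@B2, e@B0, e@B4, f@B3, f@B5} | OUT={b@B6, e@B0, e@B4, f@B3, f@B5}

Merge at B4: IN[B4] = OUT[B3] = {b@B2, e@B0, f@B3}
Applying B4's transfer function to that IN value gives OUT[B4] (row B4 above).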